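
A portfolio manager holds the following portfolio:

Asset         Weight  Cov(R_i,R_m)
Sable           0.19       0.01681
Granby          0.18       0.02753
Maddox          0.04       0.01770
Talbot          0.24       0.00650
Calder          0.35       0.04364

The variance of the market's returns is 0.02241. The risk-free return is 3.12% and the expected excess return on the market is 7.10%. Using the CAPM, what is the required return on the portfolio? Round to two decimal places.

11.26%

β_Sable = 0.01681 / 0.02241 = 0.7501
β_Granby = 0.02753 / 0.02241 = 1.2285
β_Maddox = 0.01770 / 0.02241 = 0.7898
β_Talbot = 0.00650 / 0.02241 = 0.2900
β_Calder = 0.04364 / 0.02241 = 1.9473
β_P = Σ w_i β_i = 0.19×0.7501 + 0.18×1.2285 + 0.04×0.7898 + 0.24×0.2900 + 0.35×1.9473 = 1.1464
E(R_P) = R_f + β_P × MRP = 3.12% + 1.1464 × 7.10% = 11.26%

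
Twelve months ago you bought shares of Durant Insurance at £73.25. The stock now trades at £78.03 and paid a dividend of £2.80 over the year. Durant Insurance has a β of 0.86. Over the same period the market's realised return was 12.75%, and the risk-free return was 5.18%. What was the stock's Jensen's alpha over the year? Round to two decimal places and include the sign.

Realised HPR = (P1 + D1 − P0) / P0 = (78.03 + 2.80 − 73.25) / 73.25 = 7.58 / 73.25 = 10.3481%
MRP = 12.75% − 5.18% = 7.57%
CAPM required = R_f + β·MRP = 5.18% + 0.86 × 7.57% = 11.6902%
α = realised − required = 10.3481% − 11.6902% = -1.34%

-1.34%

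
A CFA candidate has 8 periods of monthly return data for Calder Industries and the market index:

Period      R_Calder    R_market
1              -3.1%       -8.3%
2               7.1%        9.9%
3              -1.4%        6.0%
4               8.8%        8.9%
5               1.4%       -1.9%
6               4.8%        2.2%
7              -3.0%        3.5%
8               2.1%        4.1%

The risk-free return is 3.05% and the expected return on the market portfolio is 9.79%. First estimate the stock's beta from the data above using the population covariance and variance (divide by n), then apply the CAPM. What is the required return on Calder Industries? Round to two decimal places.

6.38%

Mean R_i = (-3.1 + 7.1 − 1.4 + 8.8 + 1.4 + 4.8 − 3.0 + 2.1) / 8 = 2.0875%
Mean R_m = (-8.3 + 9.9 + 6.0 + 8.9 − 1.9 + 2.2 + 3.5 + 4.1) / 8 = 3.0500%
Σ(R_i − R̄_i)(R_m − R̄_m) = 121.0150  ⇒  Cov = 121.0150 / 8 = 15.1269
Σ(R_m − R̄_m)² = 245.2000  ⇒  Var(R_m) = 245.2000 / 8 = 30.6500
β = Cov / Var(R_m) = 15.1269 / 30.6500 = 0.4935
MRP = 9.79% − 3.05% = 6.74%
E(R) = R_f + β × MRP = 3.05% + 0.4935 × 6.74% = 6.38%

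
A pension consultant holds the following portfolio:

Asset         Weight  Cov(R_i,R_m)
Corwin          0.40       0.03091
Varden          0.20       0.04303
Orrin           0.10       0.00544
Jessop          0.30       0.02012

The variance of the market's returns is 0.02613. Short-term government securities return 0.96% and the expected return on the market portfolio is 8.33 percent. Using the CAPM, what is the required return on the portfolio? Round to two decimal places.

8.73%

β_Corwin = 0.03091 / 0.02613 = 1.1829
β_Varden = 0.04303 / 0.02613 = 1.6468
β_Orrin = 0.00544 / 0.02613 = 0.2082
β_Jessop = 0.02012 / 0.02613 = 0.7700
β_P = Σ w_i β_i = 0.40×1.1829 + 0.20×1.6468 + 0.10×0.2082 + 0.30×0.7700 = 1.0543
MRP = 8.33% − 0.96% = 7.37%
E(R_P) = R_f + β_P × MRP = 0.96% + 1.0543 × 7.37% = 8.73%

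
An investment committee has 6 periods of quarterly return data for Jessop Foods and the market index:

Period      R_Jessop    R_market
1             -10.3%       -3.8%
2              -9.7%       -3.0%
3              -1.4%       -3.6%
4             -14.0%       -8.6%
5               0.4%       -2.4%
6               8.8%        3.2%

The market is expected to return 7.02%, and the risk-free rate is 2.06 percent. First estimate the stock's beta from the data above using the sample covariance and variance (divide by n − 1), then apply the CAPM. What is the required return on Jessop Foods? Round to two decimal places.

11.92%

Mean R_i = (-10.3 − 9.7 − 1.4 − 14.0 + 0.4 + 8.8) / 6 = -4.3667%
Mean R_m = (-3.8 − 3.0 − 3.6 − 8.6 − 2.4 + 3.2) / 6 = -3.0333%
Σ(R_i − R̄_i)(R_m − R̄_m) = 141.4067  ⇒  Cov = 141.4067 / 5 = 28.2813
Σ(R_m − R̄_m)² = 71.1533  ⇒  Var(R_m) = 71.1533 / 5 = 14.2307
β = Cov / Var(R_m) = 28.2813 / 14.2307 = 1.9873
MRP = 7.02% − 2.06% = 4.96%
E(R) = R_f + β × MRP = 2.06% + 1.9873 × 4.96% = 11.92%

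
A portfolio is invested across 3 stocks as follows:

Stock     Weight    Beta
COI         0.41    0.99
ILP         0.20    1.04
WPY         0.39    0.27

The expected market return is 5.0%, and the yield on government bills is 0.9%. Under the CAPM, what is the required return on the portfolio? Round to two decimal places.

β_P = Σ w_i β_i = 0.41×0.99 + 0.20×1.04 + 0.39×0.27 = 0.7192
MRP = 5.0% − 0.9% = 4.10%
E(R_P) = R_f + β_P × MRP = 0.9% + 0.7192 × 4.1% = 3.85%

3.85%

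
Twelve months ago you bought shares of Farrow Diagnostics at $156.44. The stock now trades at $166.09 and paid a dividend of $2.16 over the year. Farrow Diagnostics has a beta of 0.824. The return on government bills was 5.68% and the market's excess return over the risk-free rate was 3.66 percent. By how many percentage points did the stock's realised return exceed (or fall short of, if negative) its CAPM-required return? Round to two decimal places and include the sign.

Realised HPR = (P1 + D1 − P0) / P0 = (166.09 + 2.16 − 156.44) / 156.44 = 11.81 / 156.44 = 7.5492%
CAPM required = R_f + β·MRP = 5.68% + 0.824 × 3.66% = 8.69584%
α = realised − required = 7.5492% − 8.69584% = -1.15%

-1.15%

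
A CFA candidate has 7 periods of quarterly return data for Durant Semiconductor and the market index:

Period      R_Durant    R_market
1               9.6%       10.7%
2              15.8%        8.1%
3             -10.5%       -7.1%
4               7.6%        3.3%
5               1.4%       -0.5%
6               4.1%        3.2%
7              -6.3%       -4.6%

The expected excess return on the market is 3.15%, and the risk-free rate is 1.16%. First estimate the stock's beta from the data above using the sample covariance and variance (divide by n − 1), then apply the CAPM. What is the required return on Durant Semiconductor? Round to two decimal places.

Mean R_i = (9.6 + 15.8 − 10.5 + 7.6 + 1.4 + 4.1 − 6.3) / 7 = 3.1000%
Mean R_m = (10.7 + 8.1 − 7.1 + 3.3 − 0.5 + 3.2 − 4.6) / 7 = 1.8714%
Σ(R_i − R̄_i)(R_m − R̄_m) = 331.1200  ⇒  Cov = 331.1200 / 6 = 55.1867
Σ(R_m − R̄_m)² = 248.5343  ⇒  Var(R_m) = 248.5343 / 6 = 41.4224
β = Cov / Var(R_m) = 55.1867 / 41.4224 = 1.3323
E(R) = R_f + β × MRP = 1.16% + 1.3323 × 3.15% = 5.36%

5.36%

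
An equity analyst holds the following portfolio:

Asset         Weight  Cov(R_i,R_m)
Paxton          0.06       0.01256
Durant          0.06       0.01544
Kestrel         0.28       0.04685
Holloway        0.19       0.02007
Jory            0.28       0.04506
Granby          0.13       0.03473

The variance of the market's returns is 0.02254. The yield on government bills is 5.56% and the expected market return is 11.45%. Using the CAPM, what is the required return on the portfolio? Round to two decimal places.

β_Paxton = 0.01256 / 0.02254 = 0.5572
β_Durant = 0.01544 / 0.02254 = 0.6850
β_Kestrel = 0.04685 / 0.02254 = 2.0785
β_Holloway = 0.02007 / 0.02254 = 0.8904
β_Jory = 0.04506 / 0.02254 = 1.9991
β_Granby = 0.03473 / 0.02254 = 1.5408
β_P = Σ w_i β_i = 0.06×0.5572 + 0.06×0.6850 + 0.28×2.0785 + 0.19×0.8904 + 0.28×1.9991 + 0.13×1.5408 = 1.5857
MRP = 11.45% − 5.56% = 5.89%
E(R_P) = R_f + β_P × MRP = 5.56% + 1.5857 × 5.89% = 14.90%

14.90%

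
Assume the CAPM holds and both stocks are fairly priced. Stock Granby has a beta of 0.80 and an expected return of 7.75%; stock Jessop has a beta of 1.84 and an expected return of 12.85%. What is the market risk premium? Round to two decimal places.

4.90%

Both satisfy E(R) = R_f + β·MRP, so the slope of the SML is
MRP = (12.85% − 7.75%) / (1.84 − 0.80) = 5.10% / 1.04 = 4.9038%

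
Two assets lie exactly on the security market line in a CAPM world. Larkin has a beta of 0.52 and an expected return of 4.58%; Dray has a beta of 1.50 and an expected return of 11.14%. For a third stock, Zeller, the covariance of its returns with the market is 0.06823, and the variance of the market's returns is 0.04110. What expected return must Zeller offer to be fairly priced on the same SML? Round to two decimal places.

12.21%

MRP = (11.14% − 4.58%) / (1.50 − 0.52) = 6.6939%
R_f = 4.58% − 0.52 × 6.6939% = 1.0992%
β_Zeller = Cov / Var(R_m) = 0.06823 / 0.04110 = 1.6601
E(R_Zeller) = R_f + β × MRP = 1.0992% + 1.6601 × 6.6939% = 12.21%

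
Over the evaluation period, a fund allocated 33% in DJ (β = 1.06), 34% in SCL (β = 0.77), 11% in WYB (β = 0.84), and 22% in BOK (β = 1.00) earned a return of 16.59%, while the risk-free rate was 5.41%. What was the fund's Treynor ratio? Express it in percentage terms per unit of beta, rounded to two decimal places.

12.10%

β_P = 0.33×1.06 + 0.34×0.77 + 0.11×0.84 + 0.22×1.00 = 0.9240
Treynor = (R_P − R_f) / β_P = (16.59% − 5.41%) / 0.9240 = 11.18% / 0.9240 = 12.10%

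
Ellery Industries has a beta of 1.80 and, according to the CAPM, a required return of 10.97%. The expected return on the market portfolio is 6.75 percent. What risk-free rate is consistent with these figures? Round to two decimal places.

E(R) = R_f + β(E(R_m) − R_f) = R_f(1 − β) + β·E(R_m)
10.97% = R_f × (1 − 1.80) + 1.80 × 6.75%
10.97% = R_f × -0.80 + 12.1500%
R_f = (10.97% − 12.1500%) / -0.80 = 1.48%

1.48%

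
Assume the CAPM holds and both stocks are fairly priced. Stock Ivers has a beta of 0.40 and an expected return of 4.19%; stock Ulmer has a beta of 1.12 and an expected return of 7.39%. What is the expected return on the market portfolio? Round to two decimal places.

Both satisfy E(R) = R_f + β·MRP, so the slope of the SML is
MRP = (7.39% − 4.19%) / (1.12 − 0.40) = 3.20% / 0.72 = 4.4444%
R_f = E(R_Ivers) − β_Ivers·MRP = 4.19% − 0.40 × 4.4444% = 2.4122%
E(R_m) = R_f + MRP = 2.4122% + 4.4444% = 6.86%

6.86%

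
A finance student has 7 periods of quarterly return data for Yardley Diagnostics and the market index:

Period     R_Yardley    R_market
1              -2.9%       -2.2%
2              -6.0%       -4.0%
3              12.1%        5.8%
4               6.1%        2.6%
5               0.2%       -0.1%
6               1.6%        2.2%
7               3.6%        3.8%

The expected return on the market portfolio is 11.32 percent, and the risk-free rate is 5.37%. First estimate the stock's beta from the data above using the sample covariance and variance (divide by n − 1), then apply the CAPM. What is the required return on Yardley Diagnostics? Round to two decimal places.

15.12%

Mean R_i = (-2.9 − 6.0 + 12.1 + 6.1 + 0.2 + 1.6 + 3.6) / 7 = 2.1000%
Mean R_m = (-2.2 − 4.0 + 5.8 + 2.6 − 0.1 + 2.2 + 3.8) / 7 = 1.1571%
Σ(R_i − R̄_i)(R_m − R̄_m) = 116.5900  ⇒  Cov = 116.5900 / 6 = 19.4317
Σ(R_m − R̄_m)² = 71.1571  ⇒  Var(R_m) = 71.1571 / 6 = 11.8595
β = Cov / Var(R_m) = 19.4317 / 11.8595 = 1.6385
MRP = 11.32% − 5.37% = 5.95%
E(R) = R_f + β × MRP = 5.37% + 1.6385 × 5.95% = 15.12%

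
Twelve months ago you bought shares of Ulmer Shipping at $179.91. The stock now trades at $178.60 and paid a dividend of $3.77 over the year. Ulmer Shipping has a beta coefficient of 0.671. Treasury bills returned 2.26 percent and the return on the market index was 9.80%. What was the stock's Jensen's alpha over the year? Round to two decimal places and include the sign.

-5.95%

Realised HPR = (P1 + D1 − P0) / P0 = (178.60 + 3.77 − 179.91) / 179.91 = 2.46 / 179.91 = 1.3674%
MRP = 9.80% − 2.26% = 7.54%
CAPM required = R_f + β·MRP = 2.26% + 0.671 × 7.54% = 7.31934%
α = realised − required = 1.3674% − 7.31934% = -5.95%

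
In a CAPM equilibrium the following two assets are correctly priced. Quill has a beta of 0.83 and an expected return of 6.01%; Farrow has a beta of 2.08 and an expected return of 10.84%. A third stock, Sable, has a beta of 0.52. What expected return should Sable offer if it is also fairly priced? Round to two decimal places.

4.81%

MRP (SML slope) = (10.84% − 6.01%) / (2.08 − 0.83) = 4.83% / 1.25 = 3.8640%
R_f (intercept) = 6.01% − 0.83 × 3.8640% = 2.8029%
E(R_Sable) = R_f + β × MRP = 2.8029% + 0.52 × 3.8640% = 4.81%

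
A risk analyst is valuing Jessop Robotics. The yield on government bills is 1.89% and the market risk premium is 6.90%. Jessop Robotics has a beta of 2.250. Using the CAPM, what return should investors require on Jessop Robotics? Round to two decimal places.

17.42%

E(R) = R_f + β × MRP = 1.89% + 2.250 × 6.90% = 17.42%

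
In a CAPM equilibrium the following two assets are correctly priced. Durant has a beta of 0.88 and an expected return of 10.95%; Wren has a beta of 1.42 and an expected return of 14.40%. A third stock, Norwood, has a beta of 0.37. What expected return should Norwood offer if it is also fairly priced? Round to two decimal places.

MRP (SML slope) = (14.40% − 10.95%) / (1.42 − 0.88) = 3.45% / 0.54 = 6.3889%
R_f (intercept) = 10.95% − 0.88 × 6.3889% = 5.3278%
E(R_Norwood) = R_f + β × MRP = 5.3278% + 0.37 × 6.3889% = 7.69%

7.69%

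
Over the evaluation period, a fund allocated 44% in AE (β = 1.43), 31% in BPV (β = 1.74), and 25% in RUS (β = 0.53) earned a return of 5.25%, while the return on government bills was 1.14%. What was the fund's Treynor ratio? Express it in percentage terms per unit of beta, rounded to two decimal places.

3.16%

β_P = 0.44×1.43 + 0.31×1.74 + 0.25×0.53 = 1.3011
Treynor = (R_P − R_f) / β_P = (5.25% − 1.14%) / 1.3011 = 4.11% / 1.3011 = 3.16%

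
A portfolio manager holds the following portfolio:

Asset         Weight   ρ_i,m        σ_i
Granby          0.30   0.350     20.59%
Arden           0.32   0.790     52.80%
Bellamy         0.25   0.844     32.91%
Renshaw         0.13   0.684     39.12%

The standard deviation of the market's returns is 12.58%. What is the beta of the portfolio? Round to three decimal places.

2.061

β_Granby = 0.350 × 20.59% / 12.58% = 0.5729
β_Arden = 0.790 × 52.80% / 12.58% = 3.3157
β_Bellamy = 0.844 × 32.91% / 12.58% = 2.2080
β_Renshaw = 0.684 × 39.12% / 12.58% = 2.1270
β_P = Σ w_i β_i = 0.30×0.5729 + 0.32×3.3157 + 0.25×2.2080 + 0.13×2.1270 = 2.0614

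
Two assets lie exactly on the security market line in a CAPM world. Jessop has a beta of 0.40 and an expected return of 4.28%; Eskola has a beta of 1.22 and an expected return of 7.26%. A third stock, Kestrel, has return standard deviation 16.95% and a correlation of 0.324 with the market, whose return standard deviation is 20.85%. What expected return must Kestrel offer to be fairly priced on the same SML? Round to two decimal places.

MRP = (7.26% − 4.28%) / (1.22 − 0.40) = 3.6341%
R_f = 4.28% − 0.40 × 3.6341% = 2.8264%
β_Kestrel = ρ·σ_i/σ_m = 0.324 × 16.95 / 20.85 = 0.2634
E(R_Kestrel) = R_f + β × MRP = 2.8264% + 0.2634 × 3.6341% = 3.78%

3.78%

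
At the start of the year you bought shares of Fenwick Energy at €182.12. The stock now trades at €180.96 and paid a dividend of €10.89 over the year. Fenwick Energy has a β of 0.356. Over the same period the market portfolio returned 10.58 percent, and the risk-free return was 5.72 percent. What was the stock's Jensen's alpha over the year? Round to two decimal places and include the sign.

-2.11%

Realised HPR = (P1 + D1 − P0) / P0 = (180.96 + 10.89 − 182.12) / 182.12 = 9.73 / 182.12 = 5.3426%
MRP = 10.58% − 5.72% = 4.86%
CAPM required = R_f + β·MRP = 5.72% + 0.356 × 4.86% = 7.45016%
α = realised − required = 5.3426% − 7.45016% = -2.11%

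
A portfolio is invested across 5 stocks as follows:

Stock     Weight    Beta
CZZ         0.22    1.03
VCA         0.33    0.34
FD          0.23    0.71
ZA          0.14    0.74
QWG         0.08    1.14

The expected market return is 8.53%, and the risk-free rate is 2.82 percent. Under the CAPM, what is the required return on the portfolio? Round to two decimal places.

β_P = Σ w_i β_i = 0.22×1.03 + 0.33×0.34 + 0.23×0.71 + 0.14×0.74 + 0.08×1.14 = 0.6969
MRP = 8.53% − 2.82% = 5.71%
E(R_P) = R_f + β_P × MRP = 2.82% + 0.6969 × 5.71% = 6.80%

6.80%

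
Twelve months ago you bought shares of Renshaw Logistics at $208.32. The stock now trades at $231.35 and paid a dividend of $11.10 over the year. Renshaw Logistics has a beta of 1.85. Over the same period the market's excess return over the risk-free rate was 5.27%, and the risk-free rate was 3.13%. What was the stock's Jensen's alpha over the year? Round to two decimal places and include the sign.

Realised HPR = (P1 + D1 − P0) / P0 = (231.35 + 11.10 − 208.32) / 208.32 = 34.13 / 208.32 = 16.3834%
CAPM required = R_f + β·MRP = 3.13% + 1.85 × 5.27% = 12.8795%
α = realised − required = 16.3834% − 12.8795% = +3.50%

+3.50%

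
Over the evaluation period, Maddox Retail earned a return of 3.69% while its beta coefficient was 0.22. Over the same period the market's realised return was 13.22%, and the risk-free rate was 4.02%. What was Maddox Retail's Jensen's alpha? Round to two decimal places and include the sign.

-2.35%

Market excess return = 13.22% − 4.02% = 9.20%
CAPM benchmark = R_f + β(R_m − R_f) = 4.02% + 0.22 × 9.20% = 6.0440%
α = actual − benchmark = 3.69% − 6.0440% = -2.35%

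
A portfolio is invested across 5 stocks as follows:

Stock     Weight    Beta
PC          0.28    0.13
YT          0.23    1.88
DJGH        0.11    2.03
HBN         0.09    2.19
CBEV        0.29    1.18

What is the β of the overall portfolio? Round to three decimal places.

1.231

β_P = Σ w_i β_i = 0.28×0.13 + 0.23×1.88 + 0.11×2.03 + 0.09×2.19 + 0.29×1.18 = 1.2314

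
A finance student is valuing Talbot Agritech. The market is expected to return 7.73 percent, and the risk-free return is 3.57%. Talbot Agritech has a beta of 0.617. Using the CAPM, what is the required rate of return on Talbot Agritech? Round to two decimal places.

6.14%

Market risk premium = E(R_m) − R_f = 7.73% − 3.57% = 4.16%
E(R) = R_f + β × MRP = 3.57% + 0.617 × 4.16% = 6.14%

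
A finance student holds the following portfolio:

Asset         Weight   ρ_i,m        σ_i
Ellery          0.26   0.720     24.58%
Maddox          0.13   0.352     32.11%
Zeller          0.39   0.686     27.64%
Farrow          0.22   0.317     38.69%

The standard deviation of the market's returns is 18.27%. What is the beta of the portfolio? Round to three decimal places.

β_Ellery = 0.720 × 24.58% / 18.27% = 0.9687
β_Maddox = 0.352 × 32.11% / 18.27% = 0.6186
β_Zeller = 0.686 × 27.64% / 18.27% = 1.0378
β_Farrow = 0.317 × 38.69% / 18.27% = 0.6713
β_P = Σ w_i β_i = 0.26×0.9687 + 0.13×0.6186 + 0.39×1.0378 + 0.22×0.6713 = 0.8847

0.885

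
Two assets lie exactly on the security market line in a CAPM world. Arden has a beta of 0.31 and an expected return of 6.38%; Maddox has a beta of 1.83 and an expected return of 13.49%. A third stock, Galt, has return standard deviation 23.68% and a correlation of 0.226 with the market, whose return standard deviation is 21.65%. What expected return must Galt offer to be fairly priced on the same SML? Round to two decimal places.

6.09%

MRP = (13.49% − 6.38%) / (1.83 − 0.31) = 4.6776%
R_f = 6.38% − 0.31 × 4.6776% = 4.9299%
β_Galt = ρ·σ_i/σ_m = 0.226 × 23.68 / 21.65 = 0.2472
E(R_Galt) = R_f + β × MRP = 4.9299% + 0.2472 × 4.6776% = 6.09%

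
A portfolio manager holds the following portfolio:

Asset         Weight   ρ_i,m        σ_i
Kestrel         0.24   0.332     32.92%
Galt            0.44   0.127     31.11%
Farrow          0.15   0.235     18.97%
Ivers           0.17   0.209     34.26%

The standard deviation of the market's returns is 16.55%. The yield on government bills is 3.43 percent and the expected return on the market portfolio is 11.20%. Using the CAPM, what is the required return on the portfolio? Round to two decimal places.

6.36%

β_Kestrel = 0.332 × 32.92% / 16.55% = 0.6604
β_Galt = 0.127 × 31.11% / 16.55% = 0.2387
β_Farrow = 0.235 × 18.97% / 16.55% = 0.2694
β_Ivers = 0.209 × 34.26% / 16.55% = 0.4326
β_P = Σ w_i β_i = 0.24×0.6604 + 0.44×0.2387 + 0.15×0.2694 + 0.17×0.4326 = 0.3775
MRP = 11.20% − 3.43% = 7.77%
E(R_P) = R_f + β_P × MRP = 3.43% + 0.3775 × 7.77% = 6.36%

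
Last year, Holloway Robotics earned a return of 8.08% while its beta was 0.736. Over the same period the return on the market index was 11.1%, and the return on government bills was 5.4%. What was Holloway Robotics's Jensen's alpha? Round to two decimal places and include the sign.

-1.52%

Market excess return = 11.1% − 5.4% = 5.70%
CAPM benchmark = R_f + β(R_m − R_f) = 5.4% + 0.736 × 5.7% = 9.5952%
α = actual − benchmark = 8.08% − 9.5952% = -1.52%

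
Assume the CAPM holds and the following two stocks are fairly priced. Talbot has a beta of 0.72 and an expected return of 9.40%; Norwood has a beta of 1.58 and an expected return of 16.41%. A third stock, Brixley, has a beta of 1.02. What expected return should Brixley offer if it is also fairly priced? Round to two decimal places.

11.85%

MRP (SML slope) = (16.41% − 9.40%) / (1.58 − 0.72) = 7.01% / 0.86 = 8.1512%
R_f (intercept) = 9.40% − 0.72 × 8.1512% = 3.5311%
E(R_Brixley) = R_f + β × MRP = 3.5311% + 1.02 × 8.1512% = 11.85%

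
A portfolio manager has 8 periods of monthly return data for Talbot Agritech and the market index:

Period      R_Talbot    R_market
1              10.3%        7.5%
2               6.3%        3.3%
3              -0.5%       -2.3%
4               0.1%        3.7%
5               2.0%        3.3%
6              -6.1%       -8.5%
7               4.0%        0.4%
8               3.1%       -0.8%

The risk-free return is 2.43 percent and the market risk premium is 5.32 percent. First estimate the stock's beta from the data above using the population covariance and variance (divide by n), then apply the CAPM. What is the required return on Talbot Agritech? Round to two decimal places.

7.00%

Mean R_i = (10.3 + 6.3 − 0.5 + 0.1 + 2.0 − 6.1 + 4.0 + 3.1) / 8 = 2.4000%
Mean R_m = (7.5 + 3.3 − 2.3 + 3.7 + 3.3 − 8.5 + 0.4 − 0.8) / 8 = 0.8250%
Σ(R_i − R̄_i)(R_m − R̄_m) = 141.2900  ⇒  Cov = 141.2900 / 8 = 17.6613
Σ(R_m − R̄_m)² = 164.6150  ⇒  Var(R_m) = 164.6150 / 8 = 20.5769
β = Cov / Var(R_m) = 17.6613 / 20.5769 = 0.8583
E(R) = R_f + β × MRP = 2.43% + 0.8583 × 5.32% = 7.00%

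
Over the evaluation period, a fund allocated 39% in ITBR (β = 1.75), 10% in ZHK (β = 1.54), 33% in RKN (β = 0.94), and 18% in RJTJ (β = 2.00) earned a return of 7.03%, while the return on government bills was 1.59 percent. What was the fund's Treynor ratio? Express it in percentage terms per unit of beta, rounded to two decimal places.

β_P = 0.39×1.75 + 0.10×1.54 + 0.33×0.94 + 0.18×2.00 = 1.5067
Treynor = (R_P − R_f) / β_P = (7.03% − 1.59%) / 1.5067 = 5.44% / 1.5067 = 3.61%

3.61%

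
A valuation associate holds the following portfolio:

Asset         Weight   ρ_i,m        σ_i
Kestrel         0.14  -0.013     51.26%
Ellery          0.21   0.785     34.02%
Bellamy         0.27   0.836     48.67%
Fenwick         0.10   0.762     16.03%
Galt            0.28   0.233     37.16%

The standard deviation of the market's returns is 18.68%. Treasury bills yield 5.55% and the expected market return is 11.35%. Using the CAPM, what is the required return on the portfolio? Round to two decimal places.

11.81%

β_Kestrel = -0.013 × 51.26% / 18.68% = -0.0357
β_Ellery = 0.785 × 34.02% / 18.68% = 1.4296
β_Bellamy = 0.836 × 48.67% / 18.68% = 2.1782
β_Fenwick = 0.762 × 16.03% / 18.68% = 0.6539
β_Galt = 0.233 × 37.16% / 18.68% = 0.4635
β_P = Σ w_i β_i = 0.14×-0.0357 + 0.21×1.4296 + 0.27×2.1782 + 0.10×0.6539 + 0.28×0.4635 = 1.0785
MRP = 11.35% − 5.55% = 5.80%
E(R_P) = R_f + β_P × MRP = 5.55% + 1.0785 × 5.80% = 11.81%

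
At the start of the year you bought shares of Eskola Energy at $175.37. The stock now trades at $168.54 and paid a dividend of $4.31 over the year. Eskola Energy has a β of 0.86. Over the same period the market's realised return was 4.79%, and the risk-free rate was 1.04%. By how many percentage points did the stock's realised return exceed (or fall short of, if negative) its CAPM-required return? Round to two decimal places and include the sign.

-5.70%

Realised HPR = (P1 + D1 − P0) / P0 = (168.54 + 4.31 − 175.37) / 175.37 = -2.52 / 175.37 = -1.4370%
MRP = 4.79% − 1.04% = 3.75%
CAPM required = R_f + β·MRP = 1.04% + 0.86 × 3.75% = 4.2650%
α = realised − required = -1.4370% − 4.2650% = -5.70%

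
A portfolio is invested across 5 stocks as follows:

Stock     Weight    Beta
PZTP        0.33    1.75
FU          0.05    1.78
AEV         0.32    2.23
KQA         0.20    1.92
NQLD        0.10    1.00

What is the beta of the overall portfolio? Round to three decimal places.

1.864

β_P = Σ w_i β_i = 0.33×1.75 + 0.05×1.78 + 0.32×2.23 + 0.20×1.92 + 0.10×1.00 = 1.8641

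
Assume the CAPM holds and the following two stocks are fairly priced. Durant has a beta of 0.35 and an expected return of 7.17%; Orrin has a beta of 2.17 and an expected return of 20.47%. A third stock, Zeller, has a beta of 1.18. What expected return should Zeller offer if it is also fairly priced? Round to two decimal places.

13.24%

MRP (SML slope) = (20.47% − 7.17%) / (2.17 − 0.35) = 13.30% / 1.82 = 7.3077%
R_f (intercept) = 7.17% − 0.35 × 7.3077% = 4.6123%
E(R_Zeller) = R_f + β × MRP = 4.6123% + 1.18 × 7.3077% = 13.24%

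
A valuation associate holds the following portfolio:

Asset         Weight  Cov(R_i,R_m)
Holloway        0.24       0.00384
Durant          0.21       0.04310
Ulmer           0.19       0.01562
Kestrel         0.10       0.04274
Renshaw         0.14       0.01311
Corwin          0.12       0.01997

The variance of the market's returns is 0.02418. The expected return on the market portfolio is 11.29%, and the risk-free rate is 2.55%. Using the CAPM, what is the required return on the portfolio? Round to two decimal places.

10.30%

β_Holloway = 0.00384 / 0.02418 = 0.1588
β_Durant = 0.04310 / 0.02418 = 1.7825
β_Ulmer = 0.01562 / 0.02418 = 0.6460
β_Kestrel = 0.04274 / 0.02418 = 1.7676
β_Renshaw = 0.01311 / 0.02418 = 0.5422
β_Corwin = 0.01997 / 0.02418 = 0.8259
β_P = Σ w_i β_i = 0.24×0.1588 + 0.21×1.7825 + 0.19×0.6460 + 0.10×1.7676 + 0.14×0.5422 + 0.12×0.8259 = 0.8870
MRP = 11.29% − 2.55% = 8.74%
E(R_P) = R_f + β_P × MRP = 2.55% + 0.8870 × 8.74% = 10.30%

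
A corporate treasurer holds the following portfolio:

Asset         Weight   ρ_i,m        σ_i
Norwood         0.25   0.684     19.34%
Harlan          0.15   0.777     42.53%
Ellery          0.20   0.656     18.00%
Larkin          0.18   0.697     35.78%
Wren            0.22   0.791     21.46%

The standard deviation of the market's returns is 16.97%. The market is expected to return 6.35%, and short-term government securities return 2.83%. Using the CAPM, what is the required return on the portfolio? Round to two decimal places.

6.74%

β_Norwood = 0.684 × 19.34% / 16.97% = 0.7795
β_Harlan = 0.777 × 42.53% / 16.97% = 1.9473
β_Ellery = 0.656 × 18.00% / 16.97% = 0.6958
β_Larkin = 0.697 × 35.78% / 16.97% = 1.4696
β_Wren = 0.791 × 21.46% / 16.97% = 1.0003
β_P = Σ w_i β_i = 0.25×0.7795 + 0.15×1.9473 + 0.20×0.6958 + 0.18×1.4696 + 0.22×1.0003 = 1.1107
MRP = 6.35% − 2.83% = 3.52%
E(R_P) = R_f + β_P × MRP = 2.83% + 1.1107 × 3.52% = 6.74%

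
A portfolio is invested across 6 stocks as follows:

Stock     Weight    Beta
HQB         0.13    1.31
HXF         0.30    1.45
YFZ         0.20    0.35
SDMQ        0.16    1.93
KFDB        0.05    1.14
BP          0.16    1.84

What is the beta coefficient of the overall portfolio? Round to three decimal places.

1.336

β_P = Σ w_i β_i = 0.13×1.31 + 0.30×1.45 + 0.20×0.35 + 0.16×1.93 + 0.05×1.14 + 0.16×1.84 = 1.3355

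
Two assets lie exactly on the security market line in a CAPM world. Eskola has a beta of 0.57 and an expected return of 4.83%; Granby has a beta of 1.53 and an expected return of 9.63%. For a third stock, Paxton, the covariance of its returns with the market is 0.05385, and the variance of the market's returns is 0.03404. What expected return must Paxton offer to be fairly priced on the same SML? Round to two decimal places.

9.89%

MRP = (9.63% − 4.83%) / (1.53 − 0.57) = 5.0000%
R_f = 4.83% − 0.57 × 5.0000% = 1.9800%
β_Paxton = Cov / Var(R_m) = 0.05385 / 0.03404 = 1.5820
E(R_Paxton) = R_f + β × MRP = 1.9800% + 1.5820 × 5.0000% = 9.89%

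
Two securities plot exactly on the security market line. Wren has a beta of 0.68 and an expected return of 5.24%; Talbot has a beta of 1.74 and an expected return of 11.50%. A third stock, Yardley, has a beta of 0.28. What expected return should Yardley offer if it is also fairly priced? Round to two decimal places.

MRP (SML slope) = (11.50% − 5.24%) / (1.74 − 0.68) = 6.26% / 1.06 = 5.9057%
R_f (intercept) = 5.24% − 0.68 × 5.9057% = 1.2241%
E(R_Yardley) = R_f + β × MRP = 1.2241% + 0.28 × 5.9057% = 2.88%

2.88%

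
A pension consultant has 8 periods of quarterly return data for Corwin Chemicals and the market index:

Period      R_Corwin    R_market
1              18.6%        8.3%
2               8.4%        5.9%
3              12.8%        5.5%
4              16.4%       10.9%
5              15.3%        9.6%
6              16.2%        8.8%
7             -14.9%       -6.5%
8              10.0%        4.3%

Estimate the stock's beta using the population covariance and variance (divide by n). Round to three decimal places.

Mean R_i = (18.6 + 8.4 + 12.8 + 16.4 + 15.3 + 16.2 − 14.9 + 10.0) / 8 = 10.3500%
Mean R_m = (8.3 + 5.9 + 5.5 + 10.9 + 9.6 + 8.8 − 6.5 + 4.3) / 8 = 5.8500%
Σ(R_i − R̄_i)(R_m − R̄_m) = 398.0100  ⇒  Cov = 398.0100 / 8 = 49.7513
Σ(R_m − R̄_m)² = 209.3200  ⇒  Var(R_m) = 209.3200 / 8 = 26.1650
β = Cov / Var(R_m) = 49.7513 / 26.1650 = 1.9014

1.901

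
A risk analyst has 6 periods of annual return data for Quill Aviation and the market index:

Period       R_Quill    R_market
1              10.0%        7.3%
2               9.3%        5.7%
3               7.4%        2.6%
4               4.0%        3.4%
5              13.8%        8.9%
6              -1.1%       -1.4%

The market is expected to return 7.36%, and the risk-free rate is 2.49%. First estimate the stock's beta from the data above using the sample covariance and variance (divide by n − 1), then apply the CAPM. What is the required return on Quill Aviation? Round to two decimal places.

9.02%

Mean R_i = (10.0 + 9.3 + 7.4 + 4.0 + 13.8 − 1.1) / 6 = 7.2333%
Mean R_m = (7.3 + 5.7 + 2.6 + 3.4 + 8.9 − 1.4) / 6 = 4.4167%
Σ(R_i − R̄_i)(R_m − R̄_m) = 91.5267  ⇒  Cov = 91.5267 / 5 = 18.3053
Σ(R_m − R̄_m)² = 68.2283  ⇒  Var(R_m) = 68.2283 / 5 = 13.6457
β = Cov / Var(R_m) = 18.3053 / 13.6457 = 1.3415
MRP = 7.36% − 2.49% = 4.87%
E(R) = R_f + β × MRP = 2.49% + 1.3415 × 4.87% = 9.02%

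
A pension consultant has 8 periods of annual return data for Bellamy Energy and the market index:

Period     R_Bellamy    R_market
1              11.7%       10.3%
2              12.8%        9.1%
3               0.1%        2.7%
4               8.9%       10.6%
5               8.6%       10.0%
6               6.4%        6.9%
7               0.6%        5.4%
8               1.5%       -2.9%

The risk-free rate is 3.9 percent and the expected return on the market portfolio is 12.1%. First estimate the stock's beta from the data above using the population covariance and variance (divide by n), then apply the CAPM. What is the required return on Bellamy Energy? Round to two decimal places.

Mean R_i = (11.7 + 12.8 + 0.1 + 8.9 + 8.6 + 6.4 + 0.6 + 1.5) / 8 = 6.3250%
Mean R_m = (10.3 + 9.1 + 2.7 + 10.6 + 10.0 + 6.9 + 5.4 − 2.9) / 8 = 6.5125%
Σ(R_i − R̄_i)(R_m − R̄_m) = 131.1175  ⇒  Cov = 131.1175 / 8 = 16.3897
Σ(R_m − R̄_m)² = 154.4288  ⇒  Var(R_m) = 154.4288 / 8 = 19.3036
β = Cov / Var(R_m) = 16.3897 / 19.3036 = 0.8490
MRP = 12.1% − 3.9% = 8.20%
E(R) = R_f + β × MRP = 3.9% + 0.8490 × 8.2% = 10.86%

10.86%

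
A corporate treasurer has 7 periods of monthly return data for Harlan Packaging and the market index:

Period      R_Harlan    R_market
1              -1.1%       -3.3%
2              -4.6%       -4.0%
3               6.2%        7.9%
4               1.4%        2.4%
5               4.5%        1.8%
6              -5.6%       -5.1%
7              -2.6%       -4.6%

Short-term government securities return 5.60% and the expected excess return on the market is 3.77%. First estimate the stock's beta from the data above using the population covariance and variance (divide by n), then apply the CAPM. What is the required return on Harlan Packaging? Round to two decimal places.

Mean R_i = (-1.1 − 4.6 + 6.2 + 1.4 + 4.5 − 5.6 − 2.6) / 7 = -0.2571%
Mean R_m = (-3.3 − 4.0 + 7.9 + 2.4 + 1.8 − 5.1 − 4.6) / 7 = -0.7000%
Σ(R_i − R̄_i)(R_m − R̄_m) = 121.7300  ⇒  Cov = 121.7300 / 7 = 17.3900
Σ(R_m − R̄_m)² = 142.0400  ⇒  Var(R_m) = 142.0400 / 7 = 20.2914
β = Cov / Var(R_m) = 17.3900 / 20.2914 = 0.8570
E(R) = R_f + β × MRP = 5.60% + 0.8570 × 3.77% = 8.83%

8.83%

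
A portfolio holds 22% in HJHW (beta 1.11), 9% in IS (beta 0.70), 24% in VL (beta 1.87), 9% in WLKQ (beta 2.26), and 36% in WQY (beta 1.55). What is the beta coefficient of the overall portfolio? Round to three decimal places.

1.517

β_P = Σ w_i β_i = 0.22×1.11 + 0.09×0.70 + 0.24×1.87 + 0.09×2.26 + 0.36×1.55 = 1.5174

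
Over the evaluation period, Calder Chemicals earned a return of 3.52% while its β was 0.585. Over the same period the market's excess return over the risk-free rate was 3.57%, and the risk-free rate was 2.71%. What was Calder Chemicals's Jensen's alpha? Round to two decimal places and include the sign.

-1.28%

CAPM benchmark = R_f + β(R_m − R_f) = 2.71% + 0.585 × 3.57% = 4.79845%
α = actual − benchmark = 3.52% − 4.79845% = -1.28%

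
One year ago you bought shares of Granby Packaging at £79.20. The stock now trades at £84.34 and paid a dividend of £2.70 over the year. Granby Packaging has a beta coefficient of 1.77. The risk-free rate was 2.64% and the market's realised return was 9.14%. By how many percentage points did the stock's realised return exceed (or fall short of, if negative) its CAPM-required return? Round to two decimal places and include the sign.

-4.25%

Realised HPR = (P1 + D1 − P0) / P0 = (84.34 + 2.70 − 79.20) / 79.20 = 7.84 / 79.20 = 9.8990%
MRP = 9.14% − 2.64% = 6.50%
CAPM required = R_f + β·MRP = 2.64% + 1.77 × 6.50% = 14.1450%
α = realised − required = 9.8990% − 14.1450% = -4.25%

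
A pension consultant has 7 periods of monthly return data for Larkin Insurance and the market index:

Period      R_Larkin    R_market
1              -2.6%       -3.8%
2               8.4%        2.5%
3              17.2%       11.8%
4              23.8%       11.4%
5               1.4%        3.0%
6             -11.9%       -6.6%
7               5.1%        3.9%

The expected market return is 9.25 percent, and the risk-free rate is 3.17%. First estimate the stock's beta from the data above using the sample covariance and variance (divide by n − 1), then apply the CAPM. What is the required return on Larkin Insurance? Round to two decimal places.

Mean R_i = (-2.6 + 8.4 + 17.2 + 23.8 + 1.4 − 11.9 + 5.1) / 7 = 5.9143%
Mean R_m = (-3.8 + 2.5 + 11.8 + 11.4 + 3.0 − 6.6 + 3.9) / 7 = 3.1714%
Σ(R_i − R̄_i)(R_m − R̄_m) = 476.4929  ⇒  Cov = 476.4929 / 6 = 79.4155
Σ(R_m − R̄_m)² = 287.2543  ⇒  Var(R_m) = 287.2543 / 6 = 47.8757
β = Cov / Var(R_m) = 79.4155 / 47.8757 = 1.6588
MRP = 9.25% − 3.17% = 6.08%
E(R) = R_f + β × MRP = 3.17% + 1.6588 × 6.08% = 13.26%

13.26%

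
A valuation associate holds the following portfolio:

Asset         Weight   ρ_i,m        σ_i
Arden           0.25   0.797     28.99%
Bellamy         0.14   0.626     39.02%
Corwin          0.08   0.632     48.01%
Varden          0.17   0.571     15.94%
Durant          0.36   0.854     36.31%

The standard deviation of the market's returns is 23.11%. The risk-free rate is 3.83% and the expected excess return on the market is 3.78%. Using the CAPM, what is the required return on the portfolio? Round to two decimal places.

7.81%

β_Arden = 0.797 × 28.99% / 23.11% = 0.9998
β_Bellamy = 0.626 × 39.02% / 23.11% = 1.0570
β_Corwin = 0.632 × 48.01% / 23.11% = 1.3130
β_Varden = 0.571 × 15.94% / 23.11% = 0.3938
β_Durant = 0.854 × 36.31% / 23.11% = 1.3418
β_P = Σ w_i β_i = 0.25×0.9998 + 0.14×1.0570 + 0.08×1.3130 + 0.17×0.3938 + 0.36×1.3418 = 1.0530
E(R_P) = R_f + β_P × MRP = 3.83% + 1.0530 × 3.78% = 7.81%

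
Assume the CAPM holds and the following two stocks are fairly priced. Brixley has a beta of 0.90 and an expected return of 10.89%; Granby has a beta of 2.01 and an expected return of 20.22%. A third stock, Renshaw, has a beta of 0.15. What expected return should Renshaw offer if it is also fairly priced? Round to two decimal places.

MRP (SML slope) = (20.22% − 10.89%) / (2.01 − 0.90) = 9.33% / 1.11 = 8.4054%
R_f (intercept) = 10.89% − 0.90 × 8.4054% = 3.3251%
E(R_Renshaw) = R_f + β × MRP = 3.3251% + 0.15 × 8.4054% = 4.59%

4.59%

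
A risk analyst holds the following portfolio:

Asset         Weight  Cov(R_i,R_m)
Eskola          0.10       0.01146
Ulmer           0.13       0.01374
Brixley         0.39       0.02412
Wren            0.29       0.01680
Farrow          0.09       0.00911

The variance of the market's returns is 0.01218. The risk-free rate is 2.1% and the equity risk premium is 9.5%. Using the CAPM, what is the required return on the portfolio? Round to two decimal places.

β_Eskola = 0.01146 / 0.01218 = 0.9409
β_Ulmer = 0.01374 / 0.01218 = 1.1281
β_Brixley = 0.02412 / 0.01218 = 1.9803
β_Wren = 0.01680 / 0.01218 = 1.3793
β_Farrow = 0.00911 / 0.01218 = 0.7479
β_P = Σ w_i β_i = 0.10×0.9409 + 0.13×1.1281 + 0.39×1.9803 + 0.29×1.3793 + 0.09×0.7479 = 1.4804
E(R_P) = R_f + β_P × MRP = 2.1% + 1.4804 × 9.5% = 16.16%

16.16%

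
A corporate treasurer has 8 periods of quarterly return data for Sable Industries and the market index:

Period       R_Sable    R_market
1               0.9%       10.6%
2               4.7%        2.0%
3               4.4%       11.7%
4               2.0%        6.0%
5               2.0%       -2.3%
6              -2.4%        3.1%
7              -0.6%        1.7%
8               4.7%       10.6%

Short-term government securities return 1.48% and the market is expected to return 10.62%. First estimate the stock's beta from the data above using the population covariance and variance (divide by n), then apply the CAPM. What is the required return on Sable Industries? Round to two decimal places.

Mean R_i = (0.9 + 4.7 + 4.4 + 2.0 + 2.0 − 2.4 − 0.6 + 4.7) / 8 = 1.9625%
Mean R_m = (10.6 + 2.0 + 11.7 + 6.0 − 2.3 + 3.1 + 1.7 + 10.6) / 8 = 5.4250%
Σ(R_i − R̄_i)(R_m − R̄_m) = 34.0075  ⇒  Cov = 34.0075 / 8 = 4.2509
Σ(R_m − R̄_m)² = 183.9550  ⇒  Var(R_m) = 183.9550 / 8 = 22.9944
β = Cov / Var(R_m) = 4.2509 / 22.9944 = 0.1849
MRP = 10.62% − 1.48% = 9.14%
E(R) = R_f + β × MRP = 1.48% + 0.1849 × 9.14% = 3.17%

3.17%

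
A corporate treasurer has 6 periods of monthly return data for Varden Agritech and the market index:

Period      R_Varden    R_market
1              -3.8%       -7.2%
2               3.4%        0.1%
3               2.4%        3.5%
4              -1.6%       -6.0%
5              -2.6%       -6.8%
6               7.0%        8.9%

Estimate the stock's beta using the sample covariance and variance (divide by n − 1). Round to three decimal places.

Mean R_i = (-3.8 + 3.4 + 2.4 − 1.6 − 2.6 + 7.0) / 6 = 0.8000%
Mean R_m = (-7.2 + 0.1 + 3.5 − 6.0 − 6.8 + 8.9) / 6 = -1.2500%
Σ(R_i − R̄_i)(R_m − R̄_m) = 131.6800  ⇒  Cov = 131.6800 / 5 = 26.3360
Σ(R_m − R̄_m)² = 216.1750  ⇒  Var(R_m) = 216.1750 / 5 = 43.2350
β = Cov / Var(R_m) = 26.3360 / 43.2350 = 0.6091

0.609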